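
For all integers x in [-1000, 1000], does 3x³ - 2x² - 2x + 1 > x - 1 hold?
The claim fails at x = 1:
x = 1: LHS = 3·1³ - 2·1² - 2·1 + 1 = 0, RHS = 1 - 1 = 0; 0 > 0 — FAILS

Because a single integer refutes it, the statement is false.

Answer: False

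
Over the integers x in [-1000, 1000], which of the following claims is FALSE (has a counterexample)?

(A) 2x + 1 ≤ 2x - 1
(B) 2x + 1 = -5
(A) x = 0: LHS = 2·0 + 1 = 1, RHS = 2·0 - 1 = -1; 1 ≤ -1 — FAILS
(B) x = 0: LHS = 2·0 + 1 = 1; 1 = -5 — FAILS

Answer: Both A and B are false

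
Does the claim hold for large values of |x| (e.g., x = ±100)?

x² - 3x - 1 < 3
x = 100: LHS = 100² - 3·100 - 1 = 9699; 9699 < 3 — FAILS
x = -100: LHS = (-100)² - 3·(-100) - 1 = 10299; 10299 < 3 — FAILS

Answer: No, fails for both x = 100 and x = -100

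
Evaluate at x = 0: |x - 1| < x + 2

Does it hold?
x = 0: LHS = |0 - 1| = |-1| = 1, RHS = 0 + 2 = 2; 1 < 2 — holds

The relation is satisfied at x = 0.

Answer: Yes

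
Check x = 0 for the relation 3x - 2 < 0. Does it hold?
x = 0: LHS = 3·0 - 2 = -2; -2 < 0 — holds

The relation is satisfied at x = 0.

Answer: Yes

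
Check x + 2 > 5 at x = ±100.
x = 100: LHS = 100 + 2 = 102; 102 > 5 — holds
x = -100: LHS = (-100) + 2 = -98; -98 > 5 — FAILS

Answer: Partially: holds for x = 100, fails for x = -100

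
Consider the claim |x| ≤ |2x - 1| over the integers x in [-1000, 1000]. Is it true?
Over all integers in [-1000, 1000], LHS − RHS is largest at x = 1, where it equals 0:
x = 1: LHS = |1| = 1, RHS = |2·1 - 1| = |1| = 1; 1 ≤ 1 — holds
At the ends of the range:
x = -1000: LHS = |-1000| = 1000, RHS = |2·(-1000) - 1| = |-2001| = 2001; 1000 ≤ 2001 — holds
x = 1000: LHS = |1000| = 1000, RHS = |2·1000 - 1| = |1999| = 1999; 1000 ≤ 1999 — holds
Hence LHS − RHS is never positive, i.e. LHS ≤ RHS throughout, so the relation holds for every integer in [-1000, 1000].

No counterexample exists.

Answer: True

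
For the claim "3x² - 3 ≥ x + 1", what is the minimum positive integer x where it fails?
Testing positive integers:
x = 1: LHS = 3·1² - 3 = 0, RHS = 1 + 1 = 2; 0 ≥ 2 — FAILS  ← smallest positive counterexample

Answer: x = 1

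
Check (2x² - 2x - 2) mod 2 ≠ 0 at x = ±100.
x = 100: LHS = (2·100² - 2·100 - 2) mod 2 = 19798 mod 2 = 0; 0 ≠ 0 — FAILS
x = -100: LHS = (2·(-100)² - 2·(-100) - 2) mod 2 = 20198 mod 2 = 0; 0 ≠ 0 — FAILS

Answer: No, fails for both x = 100 and x = -100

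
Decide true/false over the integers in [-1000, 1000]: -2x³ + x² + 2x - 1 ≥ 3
The claim fails at x = 0:
x = 0: LHS = -2·0³ + 0² + 2·0 - 1 = -1; -1 ≥ 3 — FAILS

Because a single integer refutes it, the statement is false.

Answer: False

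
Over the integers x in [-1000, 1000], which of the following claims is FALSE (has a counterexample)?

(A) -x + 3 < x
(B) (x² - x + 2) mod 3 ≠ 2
(A) x = 0: LHS = -0 + 3 = 3; 3 < 0 — FAILS
(B) x = 0: LHS = (0² - 0 + 2) mod 3 = 2 mod 3 = 2; 2 ≠ 2 — FAILS

Answer: Both A and B are false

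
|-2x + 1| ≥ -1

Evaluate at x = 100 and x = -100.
x = 100: LHS = |-2·100 + 1| = |-199| = 199; 199 ≥ -1 — holds
x = -100: LHS = |-2·(-100) + 1| = |201| = 201; 201 ≥ -1 — holds

Answer: Yes, holds for both x = 100 and x = -100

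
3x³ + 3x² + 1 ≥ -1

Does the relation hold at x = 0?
x = 0: LHS = 3·0³ + 3·0² + 1 = 1; 1 ≥ -1 — holds

The relation is satisfied at x = 0.

Answer: Yes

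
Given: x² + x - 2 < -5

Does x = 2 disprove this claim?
Substitute x = 2 into the relation:
x = 2: LHS = 2² + 2 - 2 = 4; 4 < -5 — FAILS

Since the claim fails at x = 2, this value is a counterexample.

Answer: Yes, x = 2 is a counterexample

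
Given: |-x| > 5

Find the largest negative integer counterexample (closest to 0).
Testing negative integers from -1 downward:
x = -1: LHS = |-(-1)| = |1| = 1; 1 > 5 — FAILS  ← closest negative counterexample to 0

Answer: x = -1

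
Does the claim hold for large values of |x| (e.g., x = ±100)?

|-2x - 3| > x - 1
x = 100: LHS = |-2·100 - 3| = |-203| = 203, RHS = 100 - 1 = 99; 203 > 99 — holds
x = -100: LHS = |-2·(-100) - 3| = |197| = 197, RHS = (-100) - 1 = -101; 197 > -101 — holds

Answer: Yes, holds for both x = 100 and x = -100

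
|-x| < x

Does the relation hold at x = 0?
x = 0: LHS = |-0| = |0| = 0; 0 < 0 — FAILS

The relation fails at x = 0, so x = 0 is a counterexample.

Answer: No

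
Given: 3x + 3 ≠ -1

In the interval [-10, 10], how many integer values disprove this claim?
Track d = LHS − RHS over the integers in [-10, 10]. Equality would need d = 0, but d changes sign only between consecutive integers, jumping over 0:
x = -2: LHS = 3·(-2) + 3 = -3; -3 ≠ -1 — holds  (d = -2)
x = -1: LHS = 3·(-1) + 3 = 0; 0 ≠ -1 — holds  (d = 1)
Away from these crossings d keeps a constant sign, and checking every integer in [-10, 10] confirms d ≠ 0 throughout. Hence the two sides are never equal, so the relation holds for every integer in [-10, 10].

No counterexample appears in that range.

Answer: 0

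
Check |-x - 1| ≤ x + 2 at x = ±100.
x = 100: LHS = |-100 - 1| = |-101| = 101, RHS = 100 + 2 = 102; 101 ≤ 102 — holds
x = -100: LHS = |-(-100) - 1| = |99| = 99, RHS = (-100) + 2 = -98; 99 ≤ -98 — FAILS

Answer: Partially: holds for x = 100, fails for x = -100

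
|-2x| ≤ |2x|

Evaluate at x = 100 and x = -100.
x = 100: LHS = |-2·100| = |-200| = 200, RHS = |2·100| = |200| = 200; 200 ≤ 200 — holds
x = -100: LHS = |-2·(-100)| = |200| = 200, RHS = |2·(-100)| = |-200| = 200; 200 ≤ 200 — holds

Answer: Yes, holds for both x = 100 and x = -100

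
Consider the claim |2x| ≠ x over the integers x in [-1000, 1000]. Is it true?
The claim fails at x = 0:
x = 0: LHS = |2·0| = |0| = 0; 0 ≠ 0 — FAILS

Because a single integer refutes it, the statement is false.

Answer: False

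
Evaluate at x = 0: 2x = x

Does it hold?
x = 0: LHS = 2·0 = 0; 0 = 0 — holds

The relation is satisfied at x = 0.

Answer: Yes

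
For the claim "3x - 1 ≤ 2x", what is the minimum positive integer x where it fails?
Testing positive integers:
x = 1: LHS = 3·1 - 1 = 2, RHS = 2·1 = 2; 2 ≤ 2 — holds
x = 2: LHS = 3·2 - 1 = 5, RHS = 2·2 = 4; 5 ≤ 4 — FAILS  ← smallest positive counterexample

Answer: x = 2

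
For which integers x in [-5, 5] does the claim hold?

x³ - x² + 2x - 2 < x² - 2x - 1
Holds for: {-5, -4, -3, -2, -1, 0}
Fails for: {1, 2, 3, 4, 5}

Answer: {-5, -4, -3, -2, -1, 0}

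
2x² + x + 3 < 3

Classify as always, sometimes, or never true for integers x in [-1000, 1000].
Over all integers in [-1000, 1000], LHS − RHS is smallest at x = 0, where it equals 0:
x = 0: LHS = 2·0² + 0 + 3 = 3; 3 < 3 — FAILS
At the ends of the range:
x = -1000: LHS = 2·(-1000)² + (-1000) + 3 = 1999003; 1999003 < 3 — FAILS
x = 1000: LHS = 2·1000² + 1000 + 3 = 2001003; 2001003 < 3 — FAILS
Hence LHS − RHS is never negative, i.e. LHS ≥ RHS throughout, so the claimed relation (<) fails for every integer in [-1000, 1000].

No integer in the range satisfies it.

Answer: Never true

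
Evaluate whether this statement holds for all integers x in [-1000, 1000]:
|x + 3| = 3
The claim fails at x = 1:
x = 1: LHS = |1 + 3| = |4| = 4; 4 = 3 — FAILS

Because a single integer refutes it, the statement is false.

Answer: False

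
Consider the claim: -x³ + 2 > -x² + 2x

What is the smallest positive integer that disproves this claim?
Testing positive integers:
x = 1: LHS = -1³ + 2 = 1, RHS = -1² + 2·1 = 1; 1 > 1 — FAILS  ← smallest positive counterexample

Answer: x = 1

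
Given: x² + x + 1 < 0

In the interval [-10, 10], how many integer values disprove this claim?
Counterexamples in [-10, 10]: {-10, -9, -8, -7, -6, -5, -4, -3, -2, -1, 0, 1, 2, 3, 4, 5, 6, 7, 8, 9, 10}.

Counting them gives 21 values.

Answer: 21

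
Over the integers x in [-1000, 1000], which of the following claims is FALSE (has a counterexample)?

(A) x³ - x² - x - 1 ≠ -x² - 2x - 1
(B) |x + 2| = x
(A) x = 0: LHS = 0³ - 0² - 0 - 1 = -1, RHS = -0² - 2·0 - 1 = -1; -1 ≠ -1 — FAILS
(B) x = 0: LHS = |0 + 2| = |2| = 2; 2 = 0 — FAILS

Answer: Both A and B are false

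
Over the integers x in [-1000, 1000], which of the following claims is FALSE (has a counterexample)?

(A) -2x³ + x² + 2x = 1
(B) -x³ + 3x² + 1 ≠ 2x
(A) x = 0: LHS = -2·0³ + 0² + 2·0 = 0; 0 = 1 — FAILS

(B) Track d = LHS − RHS over the integers in [-1000, 1000]. Equality would need d = 0, but d changes sign only between consecutive integers, jumping over 0:
x = 2: LHS = -2³ + 3·2² + 1 = 5, RHS = 2·2 = 4; 5 ≠ 4 — holds  (d = 1)
x = 3: LHS = -3³ + 3·3² + 1 = 1, RHS = 2·3 = 6; 1 ≠ 6 — holds  (d = -5)
Away from these crossings d keeps a constant sign, and checking every integer in [-1000, 1000] confirms d ≠ 0 throughout. Hence the two sides are never equal, so the relation holds for every integer in [-1000, 1000].

Only (A) has a counterexample.

Answer: A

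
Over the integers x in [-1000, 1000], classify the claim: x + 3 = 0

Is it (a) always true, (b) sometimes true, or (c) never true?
Holds at x = -3: LHS = (-3) + 3 = 0; 0 = 0 — holds
Fails at x = 0: LHS = 0 + 3 = 3; 3 = 0 — FAILS
It is satisfied by some integers in the range but not all.

Answer: Sometimes true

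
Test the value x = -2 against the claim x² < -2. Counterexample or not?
Substitute x = -2 into the relation:
x = -2: LHS = (-2)² = 4; 4 < -2 — FAILS

Since the claim fails at x = -2, this value is a counterexample.

Answer: Yes, x = -2 is a counterexample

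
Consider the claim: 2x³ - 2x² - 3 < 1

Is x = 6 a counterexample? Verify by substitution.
Substitute x = 6 into the relation:
x = 6: LHS = 2·6³ - 2·6² - 3 = 357; 357 < 1 — FAILS

Since the claim fails at x = 6, this value is a counterexample.

Answer: Yes, x = 6 is a counterexample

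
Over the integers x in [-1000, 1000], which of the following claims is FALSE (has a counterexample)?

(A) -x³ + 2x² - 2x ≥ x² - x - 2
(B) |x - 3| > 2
(A) x = 2: LHS = -2³ + 2·2² - 2·2 = -4, RHS = 2² - 2 - 2 = 0; -4 ≥ 0 — FAILS
(B) x = 1: LHS = |1 - 3| = |-2| = 2; 2 > 2 — FAILS

Answer: Both A and B are false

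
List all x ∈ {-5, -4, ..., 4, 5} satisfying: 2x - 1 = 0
Track d = LHS − RHS over the integers in [-5, 5]. Equality would need d = 0, but d changes sign only between consecutive integers, jumping over 0:
x = 0: LHS = 2·0 - 1 = -1; -1 = 0 — FAILS  (d = -1)
x = 1: LHS = 2·1 - 1 = 1; 1 = 0 — FAILS  (d = 1)
Away from these crossings d keeps a constant sign, and checking every integer in [-5, 5] confirms d ≠ 0 throughout. Hence the two sides are never equal, so the claimed relation (=) fails for every integer in [-5, 5].

Answer: None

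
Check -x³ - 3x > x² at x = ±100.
x = 100: LHS = -100³ - 3·100 = -1000300, RHS = 100² = 10000; -1000300 > 10000 — FAILS
x = -100: LHS = -(-100)³ - 3·(-100) = 1000300, RHS = (-100)² = 10000; 1000300 > 10000 — holds

Answer: Partially: fails for x = 100, holds for x = -100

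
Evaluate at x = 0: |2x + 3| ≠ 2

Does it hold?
x = 0: LHS = |2·0 + 3| = |3| = 3; 3 ≠ 2 — holds

The relation is satisfied at x = 0.

Answer: Yes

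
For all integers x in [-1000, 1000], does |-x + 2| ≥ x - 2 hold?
Over all integers in [-1000, 1000], LHS − RHS is smallest at x = 2, where it equals 0:
x = 2: LHS = |-2 + 2| = |0| = 0, RHS = 2 - 2 = 0; 0 ≥ 0 — holds
At the ends of the range:
x = -1000: LHS = |-(-1000) + 2| = |1002| = 1002, RHS = (-1000) - 2 = -1002; 1002 ≥ -1002 — holds
x = 1000: LHS = |-1000 + 2| = |-998| = 998, RHS = 1000 - 2 = 998; 998 ≥ 998 — holds
Hence LHS − RHS is never negative, i.e. LHS ≥ RHS throughout, so the relation holds for every integer in [-1000, 1000].

No counterexample exists.

Answer: True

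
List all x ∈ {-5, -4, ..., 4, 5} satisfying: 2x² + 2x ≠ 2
Track d = LHS − RHS over the integers in [-5, 5]. Equality would need d = 0, but d changes sign only between consecutive integers, jumping over 0:
x = -2: LHS = 2·(-2)² + 2·(-2) = 4; 4 ≠ 2 — holds  (d = 2)
x = -1: LHS = 2·(-1)² + 2·(-1) = 0; 0 ≠ 2 — holds  (d = -2)
x = 0: LHS = 2·0² + 2·0 = 0; 0 ≠ 2 — holds  (d = -2)
x = 1: LHS = 2·1² + 2·1 = 4; 4 ≠ 2 — holds  (d = 2)
Away from these crossings d keeps a constant sign, and checking every integer in [-5, 5] confirms d ≠ 0 throughout. Hence the two sides are never equal, so the relation holds for every integer in [-5, 5].

Answer: All integers in [-5, 5]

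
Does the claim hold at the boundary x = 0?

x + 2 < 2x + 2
x = 0: LHS = 0 + 2 = 2, RHS = 2·0 + 2 = 2; 2 < 2 — FAILS

The relation fails at x = 0, so x = 0 is a counterexample.

Answer: No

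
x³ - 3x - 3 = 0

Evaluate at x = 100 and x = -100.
x = 100: LHS = 100³ - 3·100 - 3 = 999697; 999697 = 0 — FAILS
x = -100: LHS = (-100)³ - 3·(-100) - 3 = -999703; -999703 = 0 — FAILS

Answer: No, fails for both x = 100 and x = -100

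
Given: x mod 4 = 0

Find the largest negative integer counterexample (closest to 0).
Testing negative integers from -1 downward:
x = -1: LHS = (-1) mod 4 = 3; 3 = 0 — FAILS  ← closest negative counterexample to 0

Answer: x = -1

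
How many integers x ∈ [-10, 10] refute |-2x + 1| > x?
Counterexamples in [-10, 10]: {1}.

Counting them gives 1 values.

Answer: 1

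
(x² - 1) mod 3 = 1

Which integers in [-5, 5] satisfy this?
For a polynomial with integer coefficients, its value mod 3 depends only on x mod 3, so it suffices to check one representative of each residue class, x = 0, 1, 2:
x = 0: LHS = (0² - 1) mod 3 = (-1) mod 3 = 2; 2 = 1 — FAILS
x = 1: LHS = (1² - 1) mod 3 = 0 mod 3 = 0; 0 = 1 — FAILS
x = 2: LHS = (2² - 1) mod 3 = 3 mod 3 = 0; 0 = 1 — FAILS
The relation fails in every residue class, so the claimed relation (=) fails for every integer in [-5, 5].

Answer: None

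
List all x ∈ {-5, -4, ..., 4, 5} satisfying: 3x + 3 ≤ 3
Holds for: {-5, -4, -3, -2, -1, 0}
Fails for: {1, 2, 3, 4, 5}

Answer: {-5, -4, -3, -2, -1, 0}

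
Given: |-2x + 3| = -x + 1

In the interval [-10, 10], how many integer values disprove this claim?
Counterexamples in [-10, 10]: {-10, -9, -8, -7, -6, -5, -4, -3, -2, -1, 0, 1, 2, 3, 4, 5, 6, 7, 8, 9, 10}.

Counting them gives 21 values.

Answer: 21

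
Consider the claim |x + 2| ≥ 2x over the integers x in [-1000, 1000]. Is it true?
The claim fails at x = 3:
x = 3: LHS = |3 + 2| = |5| = 5, RHS = 2·3 = 6; 5 ≥ 6 — FAILS

Because a single integer refutes it, the statement is false.

Answer: False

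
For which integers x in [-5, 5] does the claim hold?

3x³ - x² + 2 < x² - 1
Holds for: {-5, -4, -3, -2, -1}
Fails for: {0, 1, 2, 3, 4, 5}

Answer: {-5, -4, -3, -2, -1}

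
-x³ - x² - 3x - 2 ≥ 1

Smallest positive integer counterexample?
Testing positive integers:
x = 1: LHS = -1³ - 1² - 3·1 - 2 = -7; -7 ≥ 1 — FAILS  ← smallest positive counterexample

Answer: x = 1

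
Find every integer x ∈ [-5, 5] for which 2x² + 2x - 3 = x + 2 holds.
Track d = LHS − RHS over the integers in [-5, 5]. Equality would need d = 0, but d changes sign only between consecutive integers, jumping over 0:
x = -2: LHS = 2·(-2)² + 2·(-2) - 3 = 1, RHS = (-2) + 2 = 0; 1 = 0 — FAILS  (d = 1)
x = -1: LHS = 2·(-1)² + 2·(-1) - 3 = -3, RHS = (-1) + 2 = 1; -3 = 1 — FAILS  (d = -4)
x = 1: LHS = 2·1² + 2·1 - 3 = 1, RHS = 1 + 2 = 3; 1 = 3 — FAILS  (d = -2)
x = 2: LHS = 2·2² + 2·2 - 3 = 9, RHS = 2 + 2 = 4; 9 = 4 — FAILS  (d = 5)
Away from these crossings d keeps a constant sign, and checking every integer in [-5, 5] confirms d ≠ 0 throughout. Hence the two sides are never equal, so the claimed relation (=) fails for every integer in [-5, 5].

Answer: None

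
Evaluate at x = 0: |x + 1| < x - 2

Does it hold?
x = 0: LHS = |0 + 1| = |1| = 1, RHS = 0 - 2 = -2; 1 < -2 — FAILS

The relation fails at x = 0, so x = 0 is a counterexample.

Answer: No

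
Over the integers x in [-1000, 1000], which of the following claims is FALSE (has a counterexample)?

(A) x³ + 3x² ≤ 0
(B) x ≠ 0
(A) x = 1: LHS = 1³ + 3·1² = 4; 4 ≤ 0 — FAILS
(B) x = 0: 0 ≠ 0 — FAILS

Answer: Both A and B are false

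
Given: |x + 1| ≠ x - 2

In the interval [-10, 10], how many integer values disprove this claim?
Over all integers in [-10, 10], LHS − RHS is always positive; it is smallest at x = 0, where it equals 3:
x = 0: LHS = |0 + 1| = |1| = 1, RHS = 0 - 2 = -2; 1 ≠ -2 — holds
At the ends of the range:
x = -10: LHS = |(-10) + 1| = |-9| = 9, RHS = (-10) - 2 = -12; 9 ≠ -12 — holds
x = 10: LHS = |10 + 1| = |11| = 11, RHS = 10 - 2 = 8; 11 ≠ 8 — holds
Hence LHS − RHS is never 0, i.e. the two sides are never equal, so the relation holds for every integer in [-10, 10].

No counterexample appears in that range.

Answer: 0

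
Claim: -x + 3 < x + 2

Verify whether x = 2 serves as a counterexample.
Substitute x = 2 into the relation:
x = 2: LHS = -2 + 3 = 1, RHS = 2 + 2 = 4; 1 < 4 — holds

The claim holds here, so x = 2 is not a counterexample. (A counterexample exists elsewhere, e.g. x = 0.)

Answer: No, x = 2 is not a counterexample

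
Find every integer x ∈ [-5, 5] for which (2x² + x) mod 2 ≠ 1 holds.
Holds for: {-4, -2, 0, 2, 4}
Fails for: {-5, -3, -1, 1, 3, 5}

Answer: {-4, -2, 0, 2, 4}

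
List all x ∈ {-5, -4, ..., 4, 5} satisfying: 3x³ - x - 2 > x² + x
Holds for: {2, 3, 4, 5}
Fails for: {-5, -4, -3, -2, -1, 0, 1}

Answer: {2, 3, 4, 5}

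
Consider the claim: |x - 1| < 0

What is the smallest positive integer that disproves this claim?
Testing positive integers:
x = 1: LHS = |1 - 1| = |0| = 0; 0 < 0 — FAILS  ← smallest positive counterexample

Answer: x = 1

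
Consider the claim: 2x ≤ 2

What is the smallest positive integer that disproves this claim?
Testing positive integers:
x = 1: LHS = 2·1 = 2; 2 ≤ 2 — holds
x = 2: LHS = 2·2 = 4; 4 ≤ 2 — FAILS  ← smallest positive counterexample

Answer: x = 2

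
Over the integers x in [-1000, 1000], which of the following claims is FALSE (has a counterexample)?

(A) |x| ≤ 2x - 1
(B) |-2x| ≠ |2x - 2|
(A) x = 0: LHS = |0| = 0, RHS = 2·0 - 1 = -1; 0 ≤ -1 — FAILS

(B) Track d = LHS − RHS over the integers in [-1000, 1000]. Equality would need d = 0, but d changes sign only between consecutive integers, jumping over 0:
x = 0: LHS = |-2·0| = |0| = 0, RHS = |2·0 - 2| = |-2| = 2; 0 ≠ 2 — holds  (d = -2)
x = 1: LHS = |-2·1| = |-2| = 2, RHS = |2·1 - 2| = |0| = 0; 2 ≠ 0 — holds  (d = 2)
Away from these crossings d keeps a constant sign, and checking every integer in [-1000, 1000] confirms d ≠ 0 throughout. Hence the two sides are never equal, so the relation holds for every integer in [-1000, 1000].

Only (A) has a counterexample.

Answer: A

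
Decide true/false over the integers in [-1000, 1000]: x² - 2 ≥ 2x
The claim fails at x = 0:
x = 0: LHS = 0² - 2 = -2, RHS = 2·0 = 0; -2 ≥ 0 — FAILS

Because a single integer refutes it, the statement is false.

Answer: False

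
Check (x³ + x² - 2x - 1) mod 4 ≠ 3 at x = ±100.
x = 100: LHS = (100³ + 100² - 2·100 - 1) mod 4 = 1009799 mod 4 = 3; 3 ≠ 3 — FAILS
x = -100: LHS = ((-100)³ + (-100)² - 2·(-100) - 1) mod 4 = (-989801) mod 4 = 3; 3 ≠ 3 — FAILS

Answer: No, fails for both x = 100 and x = -100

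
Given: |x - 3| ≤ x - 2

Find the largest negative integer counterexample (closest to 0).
Testing negative integers from -1 downward:
x = -1: LHS = |(-1) - 3| = |-4| = 4, RHS = (-1) - 2 = -3; 4 ≤ -3 — FAILS  ← closest negative counterexample to 0

Answer: x = -1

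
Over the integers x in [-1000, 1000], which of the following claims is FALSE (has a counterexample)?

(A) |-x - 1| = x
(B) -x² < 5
(A) x = 0: LHS = |-0 - 1| = |-1| = 1; 1 = 0 — FAILS

(B) Over all integers in [-1000, 1000], LHS − RHS is largest at x = 0, where it equals -5:
x = 0: LHS = -0² = 0; 0 < 5 — holds
At the ends of the range:
x = -1000: LHS = -(-1000)² = -1000000; -1000000 < 5 — holds
x = 1000: LHS = -1000² = -1000000; -1000000 < 5 — holds
Hence LHS − RHS is never zero or positive, i.e. LHS < RHS throughout, so the relation holds for every integer in [-1000, 1000].

Only (A) has a counterexample.

Answer: A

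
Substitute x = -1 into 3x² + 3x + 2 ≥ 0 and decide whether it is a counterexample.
Substitute x = -1 into the relation:
x = -1: LHS = 3·(-1)² + 3·(-1) + 2 = 2; 2 ≥ 0 — holds

The relation holds at x = -1, so it is not a counterexample.

Answer: No, x = -1 is not a counterexample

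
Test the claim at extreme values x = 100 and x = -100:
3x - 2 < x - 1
x = 100: LHS = 3·100 - 2 = 298, RHS = 100 - 1 = 99; 298 < 99 — FAILS
x = -100: LHS = 3·(-100) - 2 = -302, RHS = (-100) - 1 = -101; -302 < -101 — holds

Answer: Partially: fails for x = 100, holds for x = -100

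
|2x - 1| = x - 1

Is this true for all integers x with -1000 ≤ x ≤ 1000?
The claim fails at x = 0:
x = 0: LHS = |2·0 - 1| = |-1| = 1, RHS = 0 - 1 = -1; 1 = -1 — FAILS

Because a single integer refutes it, the statement is false.

Answer: False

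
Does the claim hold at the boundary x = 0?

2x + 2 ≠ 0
x = 0: LHS = 2·0 + 2 = 2; 2 ≠ 0 — holds

The relation is satisfied at x = 0.

Answer: Yes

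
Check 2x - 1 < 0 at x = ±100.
x = 100: LHS = 2·100 - 1 = 199; 199 < 0 — FAILS
x = -100: LHS = 2·(-100) - 1 = -201; -201 < 0 — holds

Answer: Partially: fails for x = 100, holds for x = -100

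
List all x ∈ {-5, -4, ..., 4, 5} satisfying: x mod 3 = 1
Holds for: {-5, -2, 1, 4}
Fails for: {-4, -3, -1, 0, 2, 3, 5}

Answer: {-5, -2, 1, 4}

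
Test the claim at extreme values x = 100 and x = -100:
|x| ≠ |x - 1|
x = 100: LHS = |100| = 100, RHS = |100 - 1| = |99| = 99; 100 ≠ 99 — holds
x = -100: LHS = |-100| = 100, RHS = |(-100) - 1| = |-101| = 101; 100 ≠ 101 — holds

Answer: Yes, holds for both x = 100 and x = -100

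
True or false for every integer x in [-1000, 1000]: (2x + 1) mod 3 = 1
The claim fails at x = 1:
x = 1: LHS = (2·1 + 1) mod 3 = 3 mod 3 = 0; 0 = 1 — FAILS

Because a single integer refutes it, the statement is false.

Answer: False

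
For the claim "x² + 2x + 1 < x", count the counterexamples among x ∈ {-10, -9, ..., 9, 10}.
Counterexamples in [-10, 10]: {-10, -9, -8, -7, -6, -5, -4, -3, -2, -1, 0, 1, 2, 3, 4, 5, 6, 7, 8, 9, 10}.

Counting them gives 21 values.

Answer: 21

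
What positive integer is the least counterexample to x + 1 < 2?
Testing positive integers:
x = 1: LHS = 1 + 1 = 2; 2 < 2 — FAILS  ← smallest positive counterexample

Answer: x = 1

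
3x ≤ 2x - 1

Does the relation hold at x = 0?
x = 0: LHS = 3·0 = 0, RHS = 2·0 - 1 = -1; 0 ≤ -1 — FAILS

The relation fails at x = 0, so x = 0 is a counterexample.

Answer: No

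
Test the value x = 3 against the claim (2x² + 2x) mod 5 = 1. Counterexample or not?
Substitute x = 3 into the relation:
x = 3: LHS = (2·3² + 2·3) mod 5 = 24 mod 5 = 4; 4 = 1 — FAILS

Since the claim fails at x = 3, this value is a counterexample.

Answer: Yes, x = 3 is a counterexample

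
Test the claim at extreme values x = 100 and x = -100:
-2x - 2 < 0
x = 100: LHS = -2·100 - 2 = -202; -202 < 0 — holds
x = -100: LHS = -2·(-100) - 2 = 198; 198 < 0 — FAILS

Answer: Partially: holds for x = 100, fails for x = -100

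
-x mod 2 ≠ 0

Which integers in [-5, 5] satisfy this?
Holds for: {-5, -3, -1, 1, 3, 5}
Fails for: {-4, -2, 0, 2, 4}

Answer: {-5, -3, -1, 1, 3, 5}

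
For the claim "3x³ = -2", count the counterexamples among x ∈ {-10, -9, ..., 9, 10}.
Counterexamples in [-10, 10]: {-10, -9, -8, -7, -6, -5, -4, -3, -2, -1, 0, 1, 2, 3, 4, 5, 6, 7, 8, 9, 10}.

Counting them gives 21 values.

Answer: 21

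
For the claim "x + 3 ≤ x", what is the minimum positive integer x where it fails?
Testing positive integers:
x = 1: LHS = 1 + 3 = 4; 4 ≤ 1 — FAILS  ← smallest positive counterexample

Answer: x = 1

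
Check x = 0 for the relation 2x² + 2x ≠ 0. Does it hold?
x = 0: LHS = 2·0² + 2·0 = 0; 0 ≠ 0 — FAILS

The relation fails at x = 0, so x = 0 is a counterexample.

Answer: No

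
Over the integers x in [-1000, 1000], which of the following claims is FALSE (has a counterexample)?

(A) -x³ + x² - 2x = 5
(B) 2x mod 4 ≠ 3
(A) x = 0: LHS = -0³ + 0² - 2·0 = 0; 0 = 5 — FAILS

(B) For a polynomial with integer coefficients, its value mod 4 depends only on x mod 4, so it suffices to check one representative of each residue class, x = 0, 1, 2, 3:
x = 0: LHS = (2·0) mod 4 = 0 mod 4 = 0; 0 ≠ 3 — holds
x = 1: LHS = (2·1) mod 4 = 2 mod 4 = 2; 2 ≠ 3 — holds
x = 2: LHS = (2·2) mod 4 = 4 mod 4 = 0; 0 ≠ 3 — holds
x = 3: LHS = (2·3) mod 4 = 6 mod 4 = 2; 2 ≠ 3 — holds
The relation holds in every residue class, so the relation holds for every integer in [-1000, 1000].

Only (A) has a counterexample.

Answer: A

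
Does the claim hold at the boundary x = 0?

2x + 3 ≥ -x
x = 0: LHS = 2·0 + 3 = 3, RHS = -0 = 0; 3 ≥ 0 — holds

The relation is satisfied at x = 0.

Answer: Yes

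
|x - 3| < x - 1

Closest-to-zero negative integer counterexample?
Testing negative integers from -1 downward:
x = -1: LHS = |(-1) - 3| = |-4| = 4, RHS = (-1) - 1 = -2; 4 < -2 — FAILS  ← closest negative counterexample to 0

Answer: x = -1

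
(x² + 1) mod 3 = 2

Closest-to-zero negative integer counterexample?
Testing negative integers from -1 downward:
x = -1: LHS = ((-1)² + 1) mod 3 = 2 mod 3 = 2; 2 = 2 — holds
x = -2: LHS = ((-2)² + 1) mod 3 = 5 mod 3 = 2; 2 = 2 — holds
x = -3: LHS = ((-3)² + 1) mod 3 = 10 mod 3 = 1; 1 = 2 — FAILS  ← closest negative counterexample to 0

Answer: x = -3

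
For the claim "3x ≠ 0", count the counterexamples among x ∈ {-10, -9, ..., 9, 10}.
Counterexamples in [-10, 10]: {0}.

Counting them gives 1 values.

Answer: 1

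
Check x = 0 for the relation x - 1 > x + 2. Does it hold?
x = 0: LHS = 0 - 1 = -1, RHS = 0 + 2 = 2; -1 > 2 — FAILS

The relation fails at x = 0, so x = 0 is a counterexample.

Answer: No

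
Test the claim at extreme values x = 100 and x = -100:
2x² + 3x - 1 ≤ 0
x = 100: LHS = 2·100² + 3·100 - 1 = 20299; 20299 ≤ 0 — FAILS
x = -100: LHS = 2·(-100)² + 3·(-100) - 1 = 19699; 19699 ≤ 0 — FAILS

Answer: No, fails for both x = 100 and x = -100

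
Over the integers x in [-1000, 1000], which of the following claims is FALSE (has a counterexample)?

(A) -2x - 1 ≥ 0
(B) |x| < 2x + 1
(A) x = 0: LHS = -2·0 - 1 = -1; -1 ≥ 0 — FAILS
(B) x = -1: LHS = |-1| = 1, RHS = 2·(-1) + 1 = -1; 1 < -1 — FAILS

Answer: Both A and B are false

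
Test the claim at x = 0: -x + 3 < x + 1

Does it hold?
x = 0: LHS = -0 + 3 = 3, RHS = 0 + 1 = 1; 3 < 1 — FAILS

The relation fails at x = 0, so x = 0 is a counterexample.

Answer: No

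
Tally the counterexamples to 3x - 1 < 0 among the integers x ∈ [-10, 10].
Counterexamples in [-10, 10]: {1, 2, 3, 4, 5, 6, 7, 8, 9, 10}.

Counting them gives 10 values.

Answer: 10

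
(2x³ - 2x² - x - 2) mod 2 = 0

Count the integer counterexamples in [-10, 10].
Counterexamples in [-10, 10]: {-9, -7, -5, -3, -1, 1, 3, 5, 7, 9}.

Counting them gives 10 values.

Answer: 10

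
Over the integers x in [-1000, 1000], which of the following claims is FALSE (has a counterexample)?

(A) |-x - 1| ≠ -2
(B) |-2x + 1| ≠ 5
(A) An absolute value is never negative, so the left side is ≥ 0 for every x, while the right side is -2. Tightest case in [-1000, 1000] is x = -1:
x = -1: LHS = |-(-1) - 1| = |0| = 0; 0 ≠ -2 — holds
Hence LHS − RHS is never 0, i.e. the two sides are never equal, so the relation holds for every integer in [-1000, 1000].

(B) x = -2: LHS = |-2·(-2) + 1| = |5| = 5; 5 ≠ 5 — FAILS

Only (B) has a counterexample.

Answer: B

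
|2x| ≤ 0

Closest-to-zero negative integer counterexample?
Testing negative integers from -1 downward:
x = -1: LHS = |2·(-1)| = |-2| = 2; 2 ≤ 0 — FAILS  ← closest negative counterexample to 0

Answer: x = -1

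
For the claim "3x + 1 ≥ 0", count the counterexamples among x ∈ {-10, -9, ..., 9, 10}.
Counterexamples in [-10, 10]: {-10, -9, -8, -7, -6, -5, -4, -3, -2, -1}.

Counting them gives 10 values.

Answer: 10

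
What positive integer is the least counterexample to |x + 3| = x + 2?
Testing positive integers:
x = 1: LHS = |1 + 3| = |4| = 4, RHS = 1 + 2 = 3; 4 = 3 — FAILS  ← smallest positive counterexample

Answer: x = 1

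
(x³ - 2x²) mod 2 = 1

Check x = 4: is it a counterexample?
Substitute x = 4 into the relation:
x = 4: LHS = (4³ - 2·4²) mod 2 = 32 mod 2 = 0; 0 = 1 — FAILS

Since the claim fails at x = 4, this value is a counterexample.

Answer: Yes, x = 4 is a counterexample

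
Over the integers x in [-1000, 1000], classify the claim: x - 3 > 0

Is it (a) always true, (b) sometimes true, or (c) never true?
Holds at x = 4: LHS = 4 - 3 = 1; 1 > 0 — holds
Fails at x = 0: LHS = 0 - 3 = -3; -3 > 0 — FAILS
It is satisfied by some integers in the range but not all.

Answer: Sometimes true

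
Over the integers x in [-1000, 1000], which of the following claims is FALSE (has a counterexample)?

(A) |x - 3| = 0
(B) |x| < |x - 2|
(A) x = 0: LHS = |0 - 3| = |-3| = 3; 3 = 0 — FAILS
(B) x = 1: LHS = |1| = 1, RHS = |1 - 2| = |-1| = 1; 1 < 1 — FAILS

Answer: Both A and B are false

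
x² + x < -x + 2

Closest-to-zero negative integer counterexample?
Testing negative integers from -1 downward:
x = -1: LHS = (-1)² + (-1) = 0, RHS = -(-1) + 2 = 3; 0 < 3 — holds
x = -2: LHS = (-2)² + (-2) = 2, RHS = -(-2) + 2 = 4; 2 < 4 — holds
x = -3: LHS = (-3)² + (-3) = 6, RHS = -(-3) + 2 = 5; 6 < 5 — FAILS  ← closest negative counterexample to 0

Answer: x = -3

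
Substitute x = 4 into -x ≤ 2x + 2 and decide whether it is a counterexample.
Substitute x = 4 into the relation:
x = 4: RHS = 2·4 + 2 = 10; -4 ≤ 10 — holds

The claim holds here, so x = 4 is not a counterexample. (A counterexample exists elsewhere, e.g. x = -1.)

Answer: No, x = 4 is not a counterexample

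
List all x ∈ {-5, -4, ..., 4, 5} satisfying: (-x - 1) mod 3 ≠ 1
Holds for: {-4, -3, -1, 0, 2, 3, 5}
Fails for: {-5, -2, 1, 4}

Answer: {-4, -3, -1, 0, 2, 3, 5}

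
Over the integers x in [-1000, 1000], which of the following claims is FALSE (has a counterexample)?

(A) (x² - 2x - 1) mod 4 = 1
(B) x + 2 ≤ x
(A) x = 0: LHS = (0² - 2·0 - 1) mod 4 = (-1) mod 4 = 3; 3 = 1 — FAILS
(B) x = 0: LHS = 0 + 2 = 2; 2 ≤ 0 — FAILS

Answer: Both A and B are false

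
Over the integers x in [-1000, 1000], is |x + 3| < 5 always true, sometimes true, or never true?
Holds at x = 0: LHS = |0 + 3| = |3| = 3; 3 < 5 — holds
Fails at x = 2: LHS = |2 + 3| = |5| = 5; 5 < 5 — FAILS
It is satisfied by some integers in the range but not all.

Answer: Sometimes true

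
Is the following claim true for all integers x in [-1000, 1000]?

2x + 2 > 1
The claim fails at x = -1:
x = -1: LHS = 2·(-1) + 2 = 0; 0 > 1 — FAILS

Because a single integer refutes it, the statement is false.

Answer: False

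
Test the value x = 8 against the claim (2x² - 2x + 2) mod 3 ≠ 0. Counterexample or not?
Substitute x = 8 into the relation:
x = 8: LHS = (2·8² - 2·8 + 2) mod 3 = 114 mod 3 = 0; 0 ≠ 0 — FAILS

Since the claim fails at x = 8, this value is a counterexample.

Answer: Yes, x = 8 is a counterexample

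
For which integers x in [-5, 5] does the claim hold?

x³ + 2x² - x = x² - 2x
Holds for: {0}
Fails for: {-5, -4, -3, -2, -1, 1, 2, 3, 4, 5}

Answer: {0}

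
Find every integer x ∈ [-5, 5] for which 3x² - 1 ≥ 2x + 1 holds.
Holds for: {-5, -4, -3, -2, -1, 2, 3, 4, 5}
Fails for: {0, 1}

Answer: {-5, -4, -3, -2, -1, 2, 3, 4, 5}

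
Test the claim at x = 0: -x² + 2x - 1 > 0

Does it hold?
x = 0: LHS = -0² + 2·0 - 1 = -1; -1 > 0 — FAILS

The relation fails at x = 0, so x = 0 is a counterexample.

Answer: No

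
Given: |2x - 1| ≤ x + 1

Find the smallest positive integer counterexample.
Testing positive integers:
x = 1: LHS = |2·1 - 1| = |1| = 1, RHS = 1 + 1 = 2; 1 ≤ 2 — holds
x = 2: LHS = |2·2 - 1| = |3| = 3, RHS = 2 + 1 = 3; 3 ≤ 3 — holds
x = 3: LHS = |2·3 - 1| = |5| = 5, RHS = 3 + 1 = 4; 5 ≤ 4 — FAILS  ← smallest positive counterexample

Answer: x = 3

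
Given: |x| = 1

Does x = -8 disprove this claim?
Substitute x = -8 into the relation:
x = -8: LHS = |-8| = 8; 8 = 1 — FAILS

Since the claim fails at x = -8, this value is a counterexample.

Answer: Yes, x = -8 is a counterexample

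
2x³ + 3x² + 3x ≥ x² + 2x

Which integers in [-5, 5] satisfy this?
Holds for: {0, 1, 2, 3, 4, 5}
Fails for: {-5, -4, -3, -2, -1}

Answer: {0, 1, 2, 3, 4, 5}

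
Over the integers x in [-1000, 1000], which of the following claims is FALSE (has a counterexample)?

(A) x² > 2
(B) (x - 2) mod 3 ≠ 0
(A) x = 0: LHS = 0² = 0; 0 > 2 — FAILS
(B) x = -1: LHS = ((-1) - 2) mod 3 = (-3) mod 3 = 0; 0 ≠ 0 — FAILS

Answer: Both A and B are false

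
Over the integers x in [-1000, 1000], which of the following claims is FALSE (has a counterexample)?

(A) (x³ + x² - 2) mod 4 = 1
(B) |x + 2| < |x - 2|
(A) x = 0: LHS = (0³ + 0² - 2) mod 4 = (-2) mod 4 = 2; 2 = 1 — FAILS
(B) x = 0: LHS = |0 + 2| = |2| = 2, RHS = |0 - 2| = |-2| = 2; 2 < 2 — FAILS

Answer: Both A and B are false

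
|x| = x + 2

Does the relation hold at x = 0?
x = 0: LHS = |0| = 0, RHS = 0 + 2 = 2; 0 = 2 — FAILS

The relation fails at x = 0, so x = 0 is a counterexample.

Answer: No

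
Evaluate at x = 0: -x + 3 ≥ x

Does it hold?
x = 0: LHS = -0 + 3 = 3; 3 ≥ 0 — holds

The relation is satisfied at x = 0.

Answer: Yes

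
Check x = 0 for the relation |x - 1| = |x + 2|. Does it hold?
x = 0: LHS = |0 - 1| = |-1| = 1, RHS = |0 + 2| = |2| = 2; 1 = 2 — FAILS

The relation fails at x = 0, so x = 0 is a counterexample.

Answer: No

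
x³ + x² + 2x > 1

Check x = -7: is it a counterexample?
Substitute x = -7 into the relation:
x = -7: LHS = (-7)³ + (-7)² + 2·(-7) = -308; -308 > 1 — FAILS

Since the claim fails at x = -7, this value is a counterexample.

Answer: Yes, x = -7 is a counterexample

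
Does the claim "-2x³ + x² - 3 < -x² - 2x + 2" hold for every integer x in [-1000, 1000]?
The claim fails at x = -2:
x = -2: LHS = -2·(-2)³ + (-2)² - 3 = 17, RHS = -(-2)² - 2·(-2) + 2 = 2; 17 < 2 — FAILS

Because a single integer refutes it, the statement is false.

Answer: False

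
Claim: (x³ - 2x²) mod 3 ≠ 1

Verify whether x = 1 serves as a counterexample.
Substitute x = 1 into the relation:
x = 1: LHS = (1³ - 2·1²) mod 3 = (-1) mod 3 = 2; 2 ≠ 1 — holds

The relation holds at x = 1, so it is not a counterexample.

Answer: No, x = 1 is not a counterexample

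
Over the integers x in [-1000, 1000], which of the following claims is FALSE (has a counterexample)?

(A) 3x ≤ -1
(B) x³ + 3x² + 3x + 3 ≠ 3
(A) x = 0: LHS = 3·0 = 0; 0 ≤ -1 — FAILS
(B) x = 0: LHS = 0³ + 3·0² + 3·0 + 3 = 3; 3 ≠ 3 — FAILS

Answer: Both A and B are false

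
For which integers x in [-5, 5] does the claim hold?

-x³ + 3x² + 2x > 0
Holds for: {-5, -4, -3, -2, -1, 1, 2, 3}
Fails for: {0, 4, 5}

Answer: {-5, -4, -3, -2, -1, 1, 2, 3}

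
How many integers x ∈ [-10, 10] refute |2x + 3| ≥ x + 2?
Over all integers in [-10, 10], LHS − RHS is smallest at x = -1, where it equals 0:
x = -1: LHS = |2·(-1) + 3| = |1| = 1, RHS = (-1) + 2 = 1; 1 ≥ 1 — holds
At the ends of the range:
x = -10: LHS = |2·(-10) + 3| = |-17| = 17, RHS = (-10) + 2 = -8; 17 ≥ -8 — holds
x = 10: LHS = |2·10 + 3| = |23| = 23, RHS = 10 + 2 = 12; 23 ≥ 12 — holds
Hence LHS − RHS is never negative, i.e. LHS ≥ RHS throughout, so the relation holds for every integer in [-10, 10].

No counterexample appears in that range.

Answer: 0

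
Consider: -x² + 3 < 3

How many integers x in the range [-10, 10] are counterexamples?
Counterexamples in [-10, 10]: {0}.

Counting them gives 1 values.

Answer: 1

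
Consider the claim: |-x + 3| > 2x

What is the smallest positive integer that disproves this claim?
Testing positive integers:
x = 1: LHS = |-1 + 3| = |2| = 2, RHS = 2·1 = 2; 2 > 2 — FAILS  ← smallest positive counterexample

Answer: x = 1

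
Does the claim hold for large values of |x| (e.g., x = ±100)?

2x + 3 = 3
x = 100: LHS = 2·100 + 3 = 203; 203 = 3 — FAILS
x = -100: LHS = 2·(-100) + 3 = -197; -197 = 3 — FAILS

Answer: No, fails for both x = 100 and x = -100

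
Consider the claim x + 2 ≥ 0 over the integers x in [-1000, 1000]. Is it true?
The claim fails at x = -3:
x = -3: LHS = (-3) + 2 = -1; -1 ≥ 0 — FAILS

Because a single integer refutes it, the statement is false.

Answer: False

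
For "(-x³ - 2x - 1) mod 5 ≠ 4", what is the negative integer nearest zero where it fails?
Testing negative integers from -1 downward:
x = -1: LHS = (-(-1)³ - 2·(-1) - 1) mod 5 = 2 mod 5 = 2; 2 ≠ 4 — holds
x = -2: LHS = (-(-2)³ - 2·(-2) - 1) mod 5 = 11 mod 5 = 1; 1 ≠ 4 — holds
x = -3: LHS = (-(-3)³ - 2·(-3) - 1) mod 5 = 32 mod 5 = 2; 2 ≠ 4 — holds
x = -4: LHS = (-(-4)³ - 2·(-4) - 1) mod 5 = 71 mod 5 = 1; 1 ≠ 4 — holds
x = -5: LHS = (-(-5)³ - 2·(-5) - 1) mod 5 = 134 mod 5 = 4; 4 ≠ 4 — FAILS  ← closest negative counterexample to 0

Answer: x = -5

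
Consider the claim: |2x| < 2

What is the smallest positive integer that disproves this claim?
Testing positive integers:
x = 1: LHS = |2·1| = |2| = 2; 2 < 2 — FAILS  ← smallest positive counterexample

Answer: x = 1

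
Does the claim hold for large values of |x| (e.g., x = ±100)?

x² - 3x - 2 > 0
x = 100: LHS = 100² - 3·100 - 2 = 9698; 9698 > 0 — holds
x = -100: LHS = (-100)² - 3·(-100) - 2 = 10298; 10298 > 0 — holds

Answer: Yes, holds for both x = 100 and x = -100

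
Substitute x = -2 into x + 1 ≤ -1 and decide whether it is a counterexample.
Substitute x = -2 into the relation:
x = -2: LHS = (-2) + 1 = -1; -1 ≤ -1 — holds

The claim holds here, so x = -2 is not a counterexample. (A counterexample exists elsewhere, e.g. x = 0.)

Answer: No, x = -2 is not a counterexample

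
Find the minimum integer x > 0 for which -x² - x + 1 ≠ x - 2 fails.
Testing positive integers:
x = 1: LHS = -1² - 1 + 1 = -1, RHS = 1 - 2 = -1; -1 ≠ -1 — FAILS  ← smallest positive counterexample

Answer: x = 1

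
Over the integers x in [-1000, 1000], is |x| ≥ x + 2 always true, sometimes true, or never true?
Holds at x = -1: LHS = |-1| = 1, RHS = (-1) + 2 = 1; 1 ≥ 1 — holds
Fails at x = 0: LHS = |0| = 0, RHS = 0 + 2 = 2; 0 ≥ 2 — FAILS
It is satisfied by some integers in the range but not all.

Answer: Sometimes true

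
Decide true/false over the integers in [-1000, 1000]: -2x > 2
The claim fails at x = 0:
x = 0: LHS = -2·0 = 0; 0 > 2 — FAILS

Because a single integer refutes it, the statement is false.

Answer: False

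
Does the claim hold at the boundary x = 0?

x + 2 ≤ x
x = 0: LHS = 0 + 2 = 2; 2 ≤ 0 — FAILS

The relation fails at x = 0, so x = 0 is a counterexample.

Answer: No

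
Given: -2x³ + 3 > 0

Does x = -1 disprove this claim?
Substitute x = -1 into the relation:
x = -1: LHS = -2·(-1)³ + 3 = 5; 5 > 0 — holds

The claim holds here, so x = -1 is not a counterexample. (A counterexample exists elsewhere, e.g. x = 2.)

Answer: No, x = -1 is not a counterexample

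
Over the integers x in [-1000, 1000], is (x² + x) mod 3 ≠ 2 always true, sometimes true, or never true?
Holds at x = 0: LHS = (0² + 0) mod 3 = 0 mod 3 = 0; 0 ≠ 2 — holds
Fails at x = 1: LHS = (1² + 1) mod 3 = 2 mod 3 = 2; 2 ≠ 2 — FAILS
It is satisfied by some integers in the range but not all.

Answer: Sometimes true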